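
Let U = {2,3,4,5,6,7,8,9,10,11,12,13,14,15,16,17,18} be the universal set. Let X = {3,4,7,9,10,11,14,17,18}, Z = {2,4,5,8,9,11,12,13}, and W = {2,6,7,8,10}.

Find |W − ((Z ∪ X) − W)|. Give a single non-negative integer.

Z ∪ X = {2,3,4,5,7,8,9,10,11,12,13,14,17,18}
(Z ∪ X) − W = {3,4,5,9,11,12,13,14,17,18}
W − ((Z ∪ X) − W) = {2,6,7,8,10}
|W − ((Z ∪ X) − W)| = 5

5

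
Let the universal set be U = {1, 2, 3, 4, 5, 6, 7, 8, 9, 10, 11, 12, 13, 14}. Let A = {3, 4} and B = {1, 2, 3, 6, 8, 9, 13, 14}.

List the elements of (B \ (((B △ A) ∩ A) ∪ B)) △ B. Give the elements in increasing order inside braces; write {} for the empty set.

B △ A = {1, 2, 4, 6, 8, 9, 13, 14}
(B △ A) ∩ A = {4}
((B △ A) ∩ A) ∪ B = {1, 2, 3, 4, 6, 8, 9, 13, 14}
B \ (((B △ A) ∩ A) ∪ B) = {}
(B \ (((B △ A) ∩ A) ∪ B)) △ B = {1, 2, 3, 6, 8, 9, 13, 14}

{1, 2, 3, 6, 8, 9, 13, 14}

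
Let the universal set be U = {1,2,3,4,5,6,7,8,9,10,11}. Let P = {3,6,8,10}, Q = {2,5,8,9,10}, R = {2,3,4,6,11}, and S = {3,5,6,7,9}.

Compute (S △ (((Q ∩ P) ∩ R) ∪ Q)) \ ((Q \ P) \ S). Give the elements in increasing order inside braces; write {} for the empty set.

Q ∩ P = {8,10}
(Q ∩ P) ∩ R = {}
((Q ∩ P) ∩ R) ∪ Q = {2,5,8,9,10}
S △ (((Q ∩ P) ∩ R) ∪ Q) = {2,3,6,7,8,10}
Q \ P = {2,5,9}
(Q \ P) \ S = {2}
(S △ (((Q ∩ P) ∩ R) ∪ Q)) \ ((Q \ P) \ S) = {3,6,7,8,10}

{3,6,7,8,10}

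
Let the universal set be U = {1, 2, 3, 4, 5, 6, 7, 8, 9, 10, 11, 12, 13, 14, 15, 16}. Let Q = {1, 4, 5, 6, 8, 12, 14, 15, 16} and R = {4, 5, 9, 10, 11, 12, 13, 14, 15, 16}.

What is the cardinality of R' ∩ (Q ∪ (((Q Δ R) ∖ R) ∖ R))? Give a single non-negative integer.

3

R' = {1, 2, 3, 6, 7, 8}
Q Δ R = {1, 6, 8, 9, 10, 11, 13}
(Q Δ R) ∖ R = {1, 6, 8}
((Q Δ R) ∖ R) ∖ R = {1, 6, 8}
Q ∪ (((Q Δ R) ∖ R) ∖ R) = {1, 4, 5, 6, 8, 12, 14, 15, 16}
R' ∩ (Q ∪ (((Q Δ R) ∖ R) ∖ R)) = {1, 6, 8}
|R' ∩ (Q ∪ (((Q Δ R) ∖ R) ∖ R))| = 3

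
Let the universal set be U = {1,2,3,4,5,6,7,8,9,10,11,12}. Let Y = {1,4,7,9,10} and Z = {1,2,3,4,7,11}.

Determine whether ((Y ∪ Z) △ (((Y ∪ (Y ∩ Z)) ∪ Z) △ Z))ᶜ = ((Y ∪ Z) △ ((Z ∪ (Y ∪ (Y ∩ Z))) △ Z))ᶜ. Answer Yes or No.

Yes

Y ∪ Z = {1,2,3,4,7,9,10,11}
Y ∩ Z = {1,4,7}
Y ∪ (Y ∩ Z) = {1,4,7,9,10}
(Y ∪ (Y ∩ Z)) ∪ Z = {1,2,3,4,7,9,10,11}
((Y ∪ (Y ∩ Z)) ∪ Z) △ Z = {9,10}
(Y ∪ Z) △ (((Y ∪ (Y ∩ Z)) ∪ Z) △ Z) = {1,2,3,4,7,11}
((Y ∪ Z) △ (((Y ∪ (Y ∩ Z)) ∪ Z) △ Z))ᶜ = {5,6,8,9,10,12}
Z ∪ (Y ∪ (Y ∩ Z)) = {1,2,3,4,7,9,10,11}
(Z ∪ (Y ∪ (Y ∩ Z))) △ Z = {9,10}
(Y ∪ Z) △ ((Z ∪ (Y ∪ (Y ∩ Z))) △ Z) = {1,2,3,4,7,11}
((Y ∪ Z) △ ((Z ∪ (Y ∪ (Y ∩ Z))) △ Z))ᶜ = {5,6,8,9,10,12}
Both equal {5,6,8,9,10,12}, so ((Y ∪ Z) △ (((Y ∪ (Y ∩ Z)) ∪ Z) △ Z))ᶜ = ((Y ∪ Z) △ ((Z ∪ (Y ∪ (Y ∩ Z))) △ Z))ᶜ.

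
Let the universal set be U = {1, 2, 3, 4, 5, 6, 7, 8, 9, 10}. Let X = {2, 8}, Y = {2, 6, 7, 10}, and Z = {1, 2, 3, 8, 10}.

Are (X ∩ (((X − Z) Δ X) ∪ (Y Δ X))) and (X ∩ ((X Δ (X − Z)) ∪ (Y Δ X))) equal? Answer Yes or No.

X − Z = {}
(X − Z) Δ X = {2, 8}
Y Δ X = {6, 7, 8, 10}
((X − Z) Δ X) ∪ (Y Δ X) = {2, 6, 7, 8, 10}
X ∩ (((X − Z) Δ X) ∪ (Y Δ X)) = {2, 8}
X Δ (X − Z) = {2, 8}
(X Δ (X − Z)) ∪ (Y Δ X) = {2, 6, 7, 8, 10}
X ∩ ((X Δ (X − Z)) ∪ (Y Δ X)) = {2, 8}
Both equal {2, 8}, so X ∩ (((X − Z) Δ X) ∪ (Y Δ X)) = X ∩ ((X Δ (X − Z)) ∪ (Y Δ X)).

Yes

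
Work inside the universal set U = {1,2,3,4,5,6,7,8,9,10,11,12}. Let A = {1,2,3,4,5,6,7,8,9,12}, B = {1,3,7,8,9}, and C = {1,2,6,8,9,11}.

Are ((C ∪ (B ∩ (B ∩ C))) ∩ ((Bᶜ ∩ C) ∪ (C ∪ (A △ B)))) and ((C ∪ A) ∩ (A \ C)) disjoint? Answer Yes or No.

B ∩ C = {1,8,9}
B ∩ (B ∩ C) = {1,8,9}
C ∪ (B ∩ (B ∩ C)) = {1,2,6,8,9,11}
Bᶜ = {2,4,5,6,10,11,12}
Bᶜ ∩ C = {2,6,11}
A △ B = {2,4,5,6,12}
C ∪ (A △ B) = {1,2,4,5,6,8,9,11,12}
(Bᶜ ∩ C) ∪ (C ∪ (A △ B)) = {1,2,4,5,6,8,9,11,12}
(C ∪ (B ∩ (B ∩ C))) ∩ ((Bᶜ ∩ C) ∪ (C ∪ (A △ B))) = {1,2,6,8,9,11}
C ∪ A = {1,2,3,4,5,6,7,8,9,11,12}
A \ C = {3,4,5,7,12}
(C ∪ A) ∩ (A \ C) = {3,4,5,7,12}
{1,2,6,8,9,11} and {3,4,5,7,12} share no elements.

Yes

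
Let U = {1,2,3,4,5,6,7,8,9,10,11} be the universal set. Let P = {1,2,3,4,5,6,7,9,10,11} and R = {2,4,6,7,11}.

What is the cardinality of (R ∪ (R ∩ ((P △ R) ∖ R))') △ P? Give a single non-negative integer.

1

P △ R = {1,3,5,9,10}
(P △ R) ∖ R = {1,3,5,9,10}
R ∩ ((P △ R) ∖ R) = {}
(R ∩ ((P △ R) ∖ R))' = {1,2,3,4,5,6,7,8,9,10,11}
R ∪ (R ∩ ((P △ R) ∖ R))' = {1,2,3,4,5,6,7,8,9,10,11}
(R ∪ (R ∩ ((P △ R) ∖ R))') △ P = {8}
|(R ∪ (R ∩ ((P △ R) ∖ R))') △ P| = 1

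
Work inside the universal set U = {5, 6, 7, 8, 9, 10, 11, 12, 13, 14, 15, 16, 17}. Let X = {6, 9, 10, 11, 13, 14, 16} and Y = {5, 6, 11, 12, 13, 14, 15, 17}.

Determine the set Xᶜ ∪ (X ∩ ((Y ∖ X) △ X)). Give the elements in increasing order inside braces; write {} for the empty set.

Xᶜ = {5, 7, 8, 12, 15, 17}
Y ∖ X = {5, 12, 15, 17}
(Y ∖ X) △ X = {5, 6, 9, 10, 11, 12, 13, 14, 15, 16, 17}
X ∩ ((Y ∖ X) △ X) = {6, 9, 10, 11, 13, 14, 16}
Xᶜ ∪ (X ∩ ((Y ∖ X) △ X)) = {5, 6, 7, 8, 9, 10, 11, 12, 13, 14, 15, 16, 17}

{5, 6, 7, 8, 9, 10, 11, 12, 13, 14, 15, 16, 17}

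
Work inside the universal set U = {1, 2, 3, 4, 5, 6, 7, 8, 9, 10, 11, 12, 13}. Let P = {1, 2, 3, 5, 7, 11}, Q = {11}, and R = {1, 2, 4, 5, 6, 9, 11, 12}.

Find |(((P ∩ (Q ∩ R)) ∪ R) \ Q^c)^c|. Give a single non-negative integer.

Q ∩ R = {11}
P ∩ (Q ∩ R) = {11}
(P ∩ (Q ∩ R)) ∪ R = {1, 2, 4, 5, 6, 9, 11, 12}
Q^c = {1, 2, 3, 4, 5, 6, 7, 8, 9, 10, 12, 13}
((P ∩ (Q ∩ R)) ∪ R) \ Q^c = {11}
(((P ∩ (Q ∩ R)) ∪ R) \ Q^c)^c = {1, 2, 3, 4, 5, 6, 7, 8, 9, 10, 12, 13}
|(((P ∩ (Q ∩ R)) ∪ R) \ Q^c)^c| = 12

12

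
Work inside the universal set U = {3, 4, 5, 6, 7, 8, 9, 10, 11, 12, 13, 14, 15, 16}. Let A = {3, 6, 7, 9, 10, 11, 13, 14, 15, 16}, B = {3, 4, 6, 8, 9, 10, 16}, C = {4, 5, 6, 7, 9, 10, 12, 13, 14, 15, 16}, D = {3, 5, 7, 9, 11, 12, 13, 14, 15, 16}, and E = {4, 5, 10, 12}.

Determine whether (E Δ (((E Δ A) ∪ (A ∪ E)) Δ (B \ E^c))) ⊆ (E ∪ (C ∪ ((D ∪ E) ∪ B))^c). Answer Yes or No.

No

E Δ A = {3, 4, 5, 6, 7, 9, 11, 12, 13, 14, 15, 16}
A ∪ E = {3, 4, 5, 6, 7, 9, 10, 11, 12, 13, 14, 15, 16}
(E Δ A) ∪ (A ∪ E) = {3, 4, 5, 6, 7, 9, 10, 11, 12, 13, 14, 15, 16}
E^c = {3, 6, 7, 8, 9, 11, 13, 14, 15, 16}
B \ E^c = {4, 10}
((E Δ A) ∪ (A ∪ E)) Δ (B \ E^c) = {3, 5, 6, 7, 9, 11, 12, 13, 14, 15, 16}
E Δ (((E Δ A) ∪ (A ∪ E)) Δ (B \ E^c)) = {3, 4, 6, 7, 9, 10, 11, 13, 14, 15, 16}
D ∪ E = {3, 4, 5, 7, 9, 10, 11, 12, 13, 14, 15, 16}
(D ∪ E) ∪ B = {3, 4, 5, 6, 7, 8, 9, 10, 11, 12, 13, 14, 15, 16}
C ∪ ((D ∪ E) ∪ B) = {3, 4, 5, 6, 7, 8, 9, 10, 11, 12, 13, 14, 15, 16}
(C ∪ ((D ∪ E) ∪ B))^c = {}
E ∪ (C ∪ ((D ∪ E) ∪ B))^c = {4, 5, 10, 12}
3 ∈ E Δ (((E Δ A) ∪ (A ∪ E)) Δ (B \ E^c)) but 3 ∉ E ∪ (C ∪ ((D ∪ E) ∪ B))^c, so the inclusion fails.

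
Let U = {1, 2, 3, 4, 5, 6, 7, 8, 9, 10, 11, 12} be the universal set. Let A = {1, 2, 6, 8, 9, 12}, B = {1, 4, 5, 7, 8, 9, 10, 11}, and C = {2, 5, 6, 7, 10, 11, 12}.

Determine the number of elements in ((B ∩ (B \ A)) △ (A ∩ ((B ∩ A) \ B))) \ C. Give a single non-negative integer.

B \ A = {4, 5, 7, 10, 11}
B ∩ (B \ A) = {4, 5, 7, 10, 11}
B ∩ A = {1, 8, 9}
(B ∩ A) \ B = {}
A ∩ ((B ∩ A) \ B) = {}
(B ∩ (B \ A)) △ (A ∩ ((B ∩ A) \ B)) = {4, 5, 7, 10, 11}
((B ∩ (B \ A)) △ (A ∩ ((B ∩ A) \ B))) \ C = {4}
|((B ∩ (B \ A)) △ (A ∩ ((B ∩ A) \ B))) \ C| = 1

1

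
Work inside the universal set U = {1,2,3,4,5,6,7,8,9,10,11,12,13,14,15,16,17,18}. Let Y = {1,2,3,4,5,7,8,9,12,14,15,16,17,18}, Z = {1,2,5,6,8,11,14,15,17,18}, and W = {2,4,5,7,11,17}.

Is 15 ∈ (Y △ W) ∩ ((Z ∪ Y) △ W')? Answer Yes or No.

15 ∈ Y and 15 ∉ W, so 15 ∈ Y △ W
15 ∈ Z and 15 ∈ Y, so 15 ∈ Z ∪ Y
15 ∉ W, so 15 ∈ W'
15 ∈ (Z ∪ Y) and 15 ∈ W', so 15 ∉ (Z ∪ Y) △ W'
15 ∈ (Y △ W) and 15 ∉ ((Z ∪ Y) △ W'), so 15 ∉ (Y △ W) ∩ ((Z ∪ Y) △ W')

No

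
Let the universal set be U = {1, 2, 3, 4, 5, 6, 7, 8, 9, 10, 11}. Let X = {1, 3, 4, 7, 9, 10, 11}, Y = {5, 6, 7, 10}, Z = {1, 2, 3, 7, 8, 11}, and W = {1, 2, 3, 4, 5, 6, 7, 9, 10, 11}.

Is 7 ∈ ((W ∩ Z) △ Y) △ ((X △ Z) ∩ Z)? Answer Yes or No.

No

7 ∈ W and 7 ∈ Z, so 7 ∈ W ∩ Z
7 ∈ (W ∩ Z) and 7 ∈ Y, so 7 ∉ (W ∩ Z) △ Y
7 ∈ X and 7 ∈ Z, so 7 ∉ X △ Z
7 ∉ (X △ Z) and 7 ∈ Z, so 7 ∉ (X △ Z) ∩ Z
7 ∉ ((W ∩ Z) △ Y) and 7 ∉ ((X △ Z) ∩ Z), so 7 ∉ ((W ∩ Z) △ Y) △ ((X △ Z) ∩ Z)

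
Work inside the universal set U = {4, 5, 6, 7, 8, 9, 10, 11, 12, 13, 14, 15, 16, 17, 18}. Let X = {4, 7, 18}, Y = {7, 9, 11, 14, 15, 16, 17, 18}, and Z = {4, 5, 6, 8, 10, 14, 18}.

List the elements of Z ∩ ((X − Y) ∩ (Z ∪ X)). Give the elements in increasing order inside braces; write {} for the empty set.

X − Y = {4}
Z ∪ X = {4, 5, 6, 7, 8, 10, 14, 18}
(X − Y) ∩ (Z ∪ X) = {4}
Z ∩ ((X − Y) ∩ (Z ∪ X)) = {4}

{4}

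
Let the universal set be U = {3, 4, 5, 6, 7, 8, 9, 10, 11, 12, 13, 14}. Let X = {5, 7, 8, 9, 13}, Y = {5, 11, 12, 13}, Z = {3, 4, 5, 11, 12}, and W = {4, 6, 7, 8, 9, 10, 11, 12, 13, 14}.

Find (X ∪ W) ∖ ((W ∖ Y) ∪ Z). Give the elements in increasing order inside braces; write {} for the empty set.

{13}

X ∪ W = {4, 5, 6, 7, 8, 9, 10, 11, 12, 13, 14}
W ∖ Y = {4, 6, 7, 8, 9, 10, 14}
(W ∖ Y) ∪ Z = {3, 4, 5, 6, 7, 8, 9, 10, 11, 12, 14}
(X ∪ W) ∖ ((W ∖ Y) ∪ Z) = {13}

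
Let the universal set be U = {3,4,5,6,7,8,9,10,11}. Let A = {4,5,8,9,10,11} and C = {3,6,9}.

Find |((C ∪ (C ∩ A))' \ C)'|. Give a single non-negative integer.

3

C ∩ A = {9}
C ∪ (C ∩ A) = {3,6,9}
(C ∪ (C ∩ A))' = {4,5,7,8,10,11}
(C ∪ (C ∩ A))' \ C = {4,5,7,8,10,11}
((C ∪ (C ∩ A))' \ C)' = {3,6,9}
|((C ∪ (C ∩ A))' \ C)'| = 3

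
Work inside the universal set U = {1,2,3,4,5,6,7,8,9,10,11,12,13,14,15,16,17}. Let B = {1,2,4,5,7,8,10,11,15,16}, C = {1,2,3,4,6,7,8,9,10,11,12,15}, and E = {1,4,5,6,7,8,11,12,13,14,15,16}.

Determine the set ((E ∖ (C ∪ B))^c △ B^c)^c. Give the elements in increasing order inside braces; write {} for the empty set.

C ∪ B = {1,2,3,4,5,6,7,8,9,10,11,12,15,16}
E ∖ (C ∪ B) = {13,14}
(E ∖ (C ∪ B))^c = {1,2,3,4,5,6,7,8,9,10,11,12,15,16,17}
B^c = {3,6,9,12,13,14,17}
(E ∖ (C ∪ B))^c △ B^c = {1,2,4,5,7,8,10,11,13,14,15,16}
((E ∖ (C ∪ B))^c △ B^c)^c = {3,6,9,12,17}

{3,6,9,12,17}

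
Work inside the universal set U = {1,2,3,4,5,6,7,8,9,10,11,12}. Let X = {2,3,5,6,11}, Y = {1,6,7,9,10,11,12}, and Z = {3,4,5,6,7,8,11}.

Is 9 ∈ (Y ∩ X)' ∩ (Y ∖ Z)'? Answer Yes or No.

9 ∈ Y and 9 ∉ X, so 9 ∉ Y ∩ X
9 ∈ (Y ∩ X)' since 9 ∉ (Y ∩ X)
9 ∈ Y and 9 ∉ Z, so 9 ∈ Y ∖ Z
9 ∉ (Y ∖ Z)' since 9 ∈ (Y ∖ Z)
9 ∈ (Y ∩ X)' and 9 ∉ (Y ∖ Z)', so 9 ∉ (Y ∩ X)' ∩ (Y ∖ Z)'

No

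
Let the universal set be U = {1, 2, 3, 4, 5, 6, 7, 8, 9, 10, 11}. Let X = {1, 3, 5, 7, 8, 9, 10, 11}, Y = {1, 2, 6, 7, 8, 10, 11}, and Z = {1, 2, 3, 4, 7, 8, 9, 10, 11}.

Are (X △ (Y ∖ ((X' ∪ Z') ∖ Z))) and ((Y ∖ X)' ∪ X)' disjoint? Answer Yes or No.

No

X' = {2, 4, 6}
Z' = {5, 6}
X' ∪ Z' = {2, 4, 5, 6}
(X' ∪ Z') ∖ Z = {5, 6}
Y ∖ ((X' ∪ Z') ∖ Z) = {1, 2, 7, 8, 10, 11}
X △ (Y ∖ ((X' ∪ Z') ∖ Z)) = {2, 3, 5, 9}
Y ∖ X = {2, 6}
(Y ∖ X)' = {1, 3, 4, 5, 7, 8, 9, 10, 11}
(Y ∖ X)' ∪ X = {1, 3, 4, 5, 7, 8, 9, 10, 11}
((Y ∖ X)' ∪ X)' = {2, 6}
2 lies in both, so they are not disjoint.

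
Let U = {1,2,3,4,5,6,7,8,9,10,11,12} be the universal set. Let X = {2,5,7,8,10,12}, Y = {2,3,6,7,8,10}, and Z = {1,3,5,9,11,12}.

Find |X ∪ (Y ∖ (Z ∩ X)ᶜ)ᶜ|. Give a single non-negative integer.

Z ∩ X = {5,12}
(Z ∩ X)ᶜ = {1,2,3,4,6,7,8,9,10,11}
Y ∖ (Z ∩ X)ᶜ = {}
(Y ∖ (Z ∩ X)ᶜ)ᶜ = {1,2,3,4,5,6,7,8,9,10,11,12}
X ∪ (Y ∖ (Z ∩ X)ᶜ)ᶜ = {1,2,3,4,5,6,7,8,9,10,11,12}
|X ∪ (Y ∖ (Z ∩ X)ᶜ)ᶜ| = 12

12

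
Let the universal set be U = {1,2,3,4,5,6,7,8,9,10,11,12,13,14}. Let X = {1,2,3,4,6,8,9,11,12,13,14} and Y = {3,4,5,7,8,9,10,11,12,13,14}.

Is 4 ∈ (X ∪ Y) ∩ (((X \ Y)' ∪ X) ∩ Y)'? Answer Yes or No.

4 ∈ X and 4 ∈ Y, so 4 ∈ X ∪ Y
4 ∈ X and 4 ∈ Y, so 4 ∉ X \ Y
4 ∈ (X \ Y)' since 4 ∉ (X \ Y)
4 ∈ (X \ Y)' and 4 ∈ X, so 4 ∈ (X \ Y)' ∪ X
4 ∈ ((X \ Y)' ∪ X) and 4 ∈ Y, so 4 ∈ ((X \ Y)' ∪ X) ∩ Y
4 ∉ (((X \ Y)' ∪ X) ∩ Y)' since 4 ∈ (((X \ Y)' ∪ X) ∩ Y)
4 ∈ (X ∪ Y) and 4 ∉ (((X \ Y)' ∪ X) ∩ Y)', so 4 ∉ (X ∪ Y) ∩ (((X \ Y)' ∪ X) ∩ Y)'

No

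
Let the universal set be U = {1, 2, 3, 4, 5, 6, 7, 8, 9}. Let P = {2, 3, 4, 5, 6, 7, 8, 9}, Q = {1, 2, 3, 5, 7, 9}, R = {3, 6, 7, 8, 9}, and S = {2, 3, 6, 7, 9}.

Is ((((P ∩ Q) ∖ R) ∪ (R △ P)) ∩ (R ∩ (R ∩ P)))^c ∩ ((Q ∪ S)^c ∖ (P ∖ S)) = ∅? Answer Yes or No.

P ∩ Q = {2, 3, 5, 7, 9}
(P ∩ Q) ∖ R = {2, 5}
R △ P = {2, 4, 5}
((P ∩ Q) ∖ R) ∪ (R △ P) = {2, 4, 5}
R ∩ P = {3, 6, 7, 8, 9}
R ∩ (R ∩ P) = {3, 6, 7, 8, 9}
(((P ∩ Q) ∖ R) ∪ (R △ P)) ∩ (R ∩ (R ∩ P)) = {}
((((P ∩ Q) ∖ R) ∪ (R △ P)) ∩ (R ∩ (R ∩ P)))^c = {1, 2, 3, 4, 5, 6, 7, 8, 9}
Q ∪ S = {1, 2, 3, 5, 6, 7, 9}
(Q ∪ S)^c = {4, 8}
P ∖ S = {4, 5, 8}
(Q ∪ S)^c ∖ (P ∖ S) = {}
{1, 2, 3, 4, 5, 6, 7, 8, 9} and {} share no elements.

Yes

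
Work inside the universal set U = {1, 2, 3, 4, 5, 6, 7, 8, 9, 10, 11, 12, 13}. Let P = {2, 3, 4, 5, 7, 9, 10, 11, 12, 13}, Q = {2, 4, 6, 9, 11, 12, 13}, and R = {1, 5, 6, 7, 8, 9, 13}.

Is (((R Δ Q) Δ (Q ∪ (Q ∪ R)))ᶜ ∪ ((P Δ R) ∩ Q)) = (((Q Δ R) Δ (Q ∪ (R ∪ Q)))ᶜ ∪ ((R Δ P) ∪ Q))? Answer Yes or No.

R Δ Q = {1, 2, 4, 5, 7, 8, 11, 12}
Q ∪ R = {1, 2, 4, 5, 6, 7, 8, 9, 11, 12, 13}
Q ∪ (Q ∪ R) = {1, 2, 4, 5, 6, 7, 8, 9, 11, 12, 13}
(R Δ Q) Δ (Q ∪ (Q ∪ R)) = {6, 9, 13}
((R Δ Q) Δ (Q ∪ (Q ∪ R)))ᶜ = {1, 2, 3, 4, 5, 7, 8, 10, 11, 12}
P Δ R = {1, 2, 3, 4, 6, 8, 10, 11, 12}
(P Δ R) ∩ Q = {2, 4, 6, 11, 12}
((R Δ Q) Δ (Q ∪ (Q ∪ R)))ᶜ ∪ ((P Δ R) ∩ Q) = {1, 2, 3, 4, 5, 6, 7, 8, 10, 11, 12}
Q Δ R = {1, 2, 4, 5, 7, 8, 11, 12}
R ∪ Q = {1, 2, 4, 5, 6, 7, 8, 9, 11, 12, 13}
Q ∪ (R ∪ Q) = {1, 2, 4, 5, 6, 7, 8, 9, 11, 12, 13}
(Q Δ R) Δ (Q ∪ (R ∪ Q)) = {6, 9, 13}
((Q Δ R) Δ (Q ∪ (R ∪ Q)))ᶜ = {1, 2, 3, 4, 5, 7, 8, 10, 11, 12}
R Δ P = {1, 2, 3, 4, 6, 8, 10, 11, 12}
(R Δ P) ∪ Q = {1, 2, 3, 4, 6, 8, 9, 10, 11, 12, 13}
((Q Δ R) Δ (Q ∪ (R ∪ Q)))ᶜ ∪ ((R Δ P) ∪ Q) = {1, 2, 3, 4, 5, 6, 7, 8, 9, 10, 11, 12, 13}
9 ∈ ((Q Δ R) Δ (Q ∪ (R ∪ Q)))ᶜ ∪ ((R Δ P) ∪ Q) but 9 ∉ ((R Δ Q) Δ (Q ∪ (Q ∪ R)))ᶜ ∪ ((P Δ R) ∩ Q), so they differ.

No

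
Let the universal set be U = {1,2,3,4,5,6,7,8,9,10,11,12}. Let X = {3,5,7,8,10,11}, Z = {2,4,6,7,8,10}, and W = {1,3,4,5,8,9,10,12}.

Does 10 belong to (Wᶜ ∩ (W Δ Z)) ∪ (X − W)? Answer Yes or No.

No

10 ∈ W, so 10 ∉ Wᶜ
10 ∈ W and 10 ∈ Z, so 10 ∉ W Δ Z
10 ∉ Wᶜ and 10 ∉ (W Δ Z), so 10 ∉ Wᶜ ∩ (W Δ Z)
10 ∈ X and 10 ∈ W, so 10 ∉ X − W
10 ∉ (Wᶜ ∩ (W Δ Z)) and 10 ∉ (X − W), so 10 ∉ (Wᶜ ∩ (W Δ Z)) ∪ (X − W)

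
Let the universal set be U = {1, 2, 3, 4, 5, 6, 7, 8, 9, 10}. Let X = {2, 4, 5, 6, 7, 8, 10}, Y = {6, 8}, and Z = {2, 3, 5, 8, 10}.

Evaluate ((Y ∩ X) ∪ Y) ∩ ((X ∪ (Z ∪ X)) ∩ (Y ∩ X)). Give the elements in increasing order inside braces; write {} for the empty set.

Y ∩ X = {6, 8}
(Y ∩ X) ∪ Y = {6, 8}
Z ∪ X = {2, 3, 4, 5, 6, 7, 8, 10}
X ∪ (Z ∪ X) = {2, 3, 4, 5, 6, 7, 8, 10}
(X ∪ (Z ∪ X)) ∩ (Y ∩ X) = {6, 8}
((Y ∩ X) ∪ Y) ∩ ((X ∪ (Z ∪ X)) ∩ (Y ∩ X)) = {6, 8}

{6, 8}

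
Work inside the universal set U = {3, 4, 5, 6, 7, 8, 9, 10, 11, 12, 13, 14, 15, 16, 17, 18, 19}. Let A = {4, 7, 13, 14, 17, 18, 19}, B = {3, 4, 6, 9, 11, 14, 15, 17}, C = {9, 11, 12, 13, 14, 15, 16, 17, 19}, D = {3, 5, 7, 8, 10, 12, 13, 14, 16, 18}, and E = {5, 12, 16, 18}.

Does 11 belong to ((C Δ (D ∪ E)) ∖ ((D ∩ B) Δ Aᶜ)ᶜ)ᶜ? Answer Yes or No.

No

11 ∉ D and 11 ∉ E, so 11 ∉ D ∪ E
11 ∈ C and 11 ∉ (D ∪ E), so 11 ∈ C Δ (D ∪ E)
11 ∉ D and 11 ∈ B, so 11 ∉ D ∩ B
11 ∉ A, so 11 ∈ Aᶜ
11 ∉ (D ∩ B) and 11 ∈ Aᶜ, so 11 ∈ (D ∩ B) Δ Aᶜ
11 ∉ ((D ∩ B) Δ Aᶜ)ᶜ since 11 ∈ ((D ∩ B) Δ Aᶜ)
11 ∈ (C Δ (D ∪ E)) and 11 ∉ ((D ∩ B) Δ Aᶜ)ᶜ, so 11 ∈ (C Δ (D ∪ E)) ∖ ((D ∩ B) Δ Aᶜ)ᶜ
11 ∉ ((C Δ (D ∪ E)) ∖ ((D ∩ B) Δ Aᶜ)ᶜ)ᶜ since 11 ∈ ((C Δ (D ∪ E)) ∖ ((D ∩ B) Δ Aᶜ)ᶜ)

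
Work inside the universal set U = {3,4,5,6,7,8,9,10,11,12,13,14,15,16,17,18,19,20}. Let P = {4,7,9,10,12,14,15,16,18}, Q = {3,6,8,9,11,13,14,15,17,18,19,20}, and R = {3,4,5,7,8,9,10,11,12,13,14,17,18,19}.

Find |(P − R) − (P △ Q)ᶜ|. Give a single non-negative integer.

P − R = {15,16}
P △ Q = {3,4,6,7,8,10,11,12,13,16,17,19,20}
(P △ Q)ᶜ = {5,9,14,15,18}
(P − R) − (P △ Q)ᶜ = {16}
|(P − R) − (P △ Q)ᶜ| = 1

1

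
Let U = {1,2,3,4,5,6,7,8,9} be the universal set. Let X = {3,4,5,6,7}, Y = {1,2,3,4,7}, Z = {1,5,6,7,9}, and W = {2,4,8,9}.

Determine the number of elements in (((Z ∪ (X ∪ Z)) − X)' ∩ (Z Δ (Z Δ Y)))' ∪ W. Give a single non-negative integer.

X ∪ Z = {1,3,4,5,6,7,9}
Z ∪ (X ∪ Z) = {1,3,4,5,6,7,9}
(Z ∪ (X ∪ Z)) − X = {1,9}
((Z ∪ (X ∪ Z)) − X)' = {2,3,4,5,6,7,8}
Z Δ Y = {2,3,4,5,6,9}
Z Δ (Z Δ Y) = {1,2,3,4,7}
((Z ∪ (X ∪ Z)) − X)' ∩ (Z Δ (Z Δ Y)) = {2,3,4,7}
(((Z ∪ (X ∪ Z)) − X)' ∩ (Z Δ (Z Δ Y)))' = {1,5,6,8,9}
(((Z ∪ (X ∪ Z)) − X)' ∩ (Z Δ (Z Δ Y)))' ∪ W = {1,2,4,5,6,8,9}
|(((Z ∪ (X ∪ Z)) − X)' ∩ (Z Δ (Z Δ Y)))' ∪ W| = 7

7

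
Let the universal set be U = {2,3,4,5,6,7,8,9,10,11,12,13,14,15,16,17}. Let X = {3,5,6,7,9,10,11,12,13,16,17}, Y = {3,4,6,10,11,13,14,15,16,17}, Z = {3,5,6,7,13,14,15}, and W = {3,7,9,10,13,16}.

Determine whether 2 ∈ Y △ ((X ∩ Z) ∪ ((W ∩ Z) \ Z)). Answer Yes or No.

No

2 ∉ X and 2 ∉ Z, so 2 ∉ X ∩ Z
2 ∉ W and 2 ∉ Z, so 2 ∉ W ∩ Z
2 ∉ (W ∩ Z) and 2 ∉ Z, so 2 ∉ (W ∩ Z) \ Z
2 ∉ (X ∩ Z) and 2 ∉ ((W ∩ Z) \ Z), so 2 ∉ (X ∩ Z) ∪ ((W ∩ Z) \ Z)
2 ∉ Y and 2 ∉ ((X ∩ Z) ∪ ((W ∩ Z) \ Z)), so 2 ∉ Y △ ((X ∩ Z) ∪ ((W ∩ Z) \ Z))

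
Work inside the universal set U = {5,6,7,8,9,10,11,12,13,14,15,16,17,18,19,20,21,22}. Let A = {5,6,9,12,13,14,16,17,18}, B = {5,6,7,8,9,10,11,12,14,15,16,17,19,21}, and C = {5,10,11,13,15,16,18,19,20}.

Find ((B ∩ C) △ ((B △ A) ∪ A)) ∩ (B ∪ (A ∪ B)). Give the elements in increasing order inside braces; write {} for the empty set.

B ∩ C = {5,10,11,15,16,19}
B △ A = {7,8,10,11,13,15,18,19,21}
(B △ A) ∪ A = {5,6,7,8,9,10,11,12,13,14,15,16,17,18,19,21}
(B ∩ C) △ ((B △ A) ∪ A) = {6,7,8,9,12,13,14,17,18,21}
A ∪ B = {5,6,7,8,9,10,11,12,13,14,15,16,17,18,19,21}
B ∪ (A ∪ B) = {5,6,7,8,9,10,11,12,13,14,15,16,17,18,19,21}
((B ∩ C) △ ((B △ A) ∪ A)) ∩ (B ∪ (A ∪ B)) = {6,7,8,9,12,13,14,17,18,21}

{6,7,8,9,12,13,14,17,18,21}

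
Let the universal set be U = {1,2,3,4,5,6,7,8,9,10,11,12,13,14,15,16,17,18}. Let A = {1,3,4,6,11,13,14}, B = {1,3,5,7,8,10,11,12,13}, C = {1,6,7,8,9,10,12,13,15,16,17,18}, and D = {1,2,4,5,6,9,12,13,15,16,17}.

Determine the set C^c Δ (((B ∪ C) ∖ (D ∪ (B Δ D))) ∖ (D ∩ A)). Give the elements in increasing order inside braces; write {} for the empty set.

C^c = {2,3,4,5,11,14}
B ∪ C = {1,3,5,6,7,8,9,10,11,12,13,15,16,17,18}
B Δ D = {2,3,4,6,7,8,9,10,11,15,16,17}
D ∪ (B Δ D) = {1,2,3,4,5,6,7,8,9,10,11,12,13,15,16,17}
(B ∪ C) ∖ (D ∪ (B Δ D)) = {18}
D ∩ A = {1,4,6,13}
((B ∪ C) ∖ (D ∪ (B Δ D))) ∖ (D ∩ A) = {18}
C^c Δ (((B ∪ C) ∖ (D ∪ (B Δ D))) ∖ (D ∩ A)) = {2,3,4,5,11,14,18}

{2,3,4,5,11,14,18}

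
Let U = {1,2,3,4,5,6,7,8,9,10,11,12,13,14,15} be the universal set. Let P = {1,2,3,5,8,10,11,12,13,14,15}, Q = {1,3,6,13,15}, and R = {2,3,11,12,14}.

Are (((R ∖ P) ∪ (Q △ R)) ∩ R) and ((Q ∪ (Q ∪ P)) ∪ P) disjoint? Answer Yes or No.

No

R ∖ P = {}
Q △ R = {1,2,6,11,12,13,14,15}
(R ∖ P) ∪ (Q △ R) = {1,2,6,11,12,13,14,15}
((R ∖ P) ∪ (Q △ R)) ∩ R = {2,11,12,14}
Q ∪ P = {1,2,3,5,6,8,10,11,12,13,14,15}
Q ∪ (Q ∪ P) = {1,2,3,5,6,8,10,11,12,13,14,15}
(Q ∪ (Q ∪ P)) ∪ P = {1,2,3,5,6,8,10,11,12,13,14,15}
2 lies in both, so they are not disjoint.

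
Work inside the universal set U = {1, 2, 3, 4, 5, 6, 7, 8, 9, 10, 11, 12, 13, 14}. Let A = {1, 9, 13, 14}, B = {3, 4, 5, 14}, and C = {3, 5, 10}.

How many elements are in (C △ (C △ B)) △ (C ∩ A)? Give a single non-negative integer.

4

C △ B = {4, 10, 14}
C △ (C △ B) = {3, 4, 5, 14}
C ∩ A = {}
(C △ (C △ B)) △ (C ∩ A) = {3, 4, 5, 14}
|(C △ (C △ B)) △ (C ∩ A)| = 4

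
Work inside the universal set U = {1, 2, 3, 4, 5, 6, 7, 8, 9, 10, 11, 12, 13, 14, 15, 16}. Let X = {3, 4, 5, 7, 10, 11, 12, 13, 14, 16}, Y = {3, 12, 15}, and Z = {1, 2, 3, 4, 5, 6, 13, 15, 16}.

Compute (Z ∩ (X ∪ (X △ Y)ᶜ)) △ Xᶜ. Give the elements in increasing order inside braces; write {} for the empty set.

{3, 4, 5, 8, 9, 13, 15, 16}

X △ Y = {4, 5, 7, 10, 11, 13, 14, 15, 16}
(X △ Y)ᶜ = {1, 2, 3, 6, 8, 9, 12}
X ∪ (X △ Y)ᶜ = {1, 2, 3, 4, 5, 6, 7, 8, 9, 10, 11, 12, 13, 14, 16}
Z ∩ (X ∪ (X △ Y)ᶜ) = {1, 2, 3, 4, 5, 6, 13, 16}
Xᶜ = {1, 2, 6, 8, 9, 15}
(Z ∩ (X ∪ (X △ Y)ᶜ)) △ Xᶜ = {3, 4, 5, 8, 9, 13, 15, 16}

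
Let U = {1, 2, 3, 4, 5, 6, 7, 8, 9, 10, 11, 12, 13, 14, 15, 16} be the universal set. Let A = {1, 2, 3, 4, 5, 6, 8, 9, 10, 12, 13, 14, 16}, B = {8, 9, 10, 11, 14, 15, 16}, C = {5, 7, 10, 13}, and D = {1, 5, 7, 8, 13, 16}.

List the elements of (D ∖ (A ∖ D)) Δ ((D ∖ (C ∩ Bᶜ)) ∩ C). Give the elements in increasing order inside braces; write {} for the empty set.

{1, 5, 7, 8, 13, 16}

A ∖ D = {2, 3, 4, 6, 9, 10, 12, 14}
D ∖ (A ∖ D) = {1, 5, 7, 8, 13, 16}
Bᶜ = {1, 2, 3, 4, 5, 6, 7, 12, 13}
C ∩ Bᶜ = {5, 7, 13}
D ∖ (C ∩ Bᶜ) = {1, 8, 16}
(D ∖ (C ∩ Bᶜ)) ∩ C = {}
(D ∖ (A ∖ D)) Δ ((D ∖ (C ∩ Bᶜ)) ∩ C) = {1, 5, 7, 8, 13, 16}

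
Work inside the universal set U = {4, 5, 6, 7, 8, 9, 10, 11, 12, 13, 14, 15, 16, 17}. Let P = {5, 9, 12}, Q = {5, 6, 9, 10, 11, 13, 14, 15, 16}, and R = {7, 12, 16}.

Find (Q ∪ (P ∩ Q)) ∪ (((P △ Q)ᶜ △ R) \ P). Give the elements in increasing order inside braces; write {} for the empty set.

P ∩ Q = {5, 9}
Q ∪ (P ∩ Q) = {5, 6, 9, 10, 11, 13, 14, 15, 16}
P △ Q = {6, 10, 11, 12, 13, 14, 15, 16}
(P △ Q)ᶜ = {4, 5, 7, 8, 9, 17}
(P △ Q)ᶜ △ R = {4, 5, 8, 9, 12, 16, 17}
((P △ Q)ᶜ △ R) \ P = {4, 8, 16, 17}
(Q ∪ (P ∩ Q)) ∪ (((P △ Q)ᶜ △ R) \ P) = {4, 5, 6, 8, 9, 10, 11, 13, 14, 15, 16, 17}

{4, 5, 6, 8, 9, 10, 11, 13, 14, 15, 16, 17}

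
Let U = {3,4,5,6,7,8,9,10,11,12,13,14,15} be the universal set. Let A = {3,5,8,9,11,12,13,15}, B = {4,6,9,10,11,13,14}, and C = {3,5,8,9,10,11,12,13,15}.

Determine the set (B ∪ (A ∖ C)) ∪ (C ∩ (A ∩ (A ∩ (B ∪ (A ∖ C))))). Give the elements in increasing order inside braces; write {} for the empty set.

A ∖ C = {}
B ∪ (A ∖ C) = {4,6,9,10,11,13,14}
A ∩ (B ∪ (A ∖ C)) = {9,11,13}
A ∩ (A ∩ (B ∪ (A ∖ C))) = {9,11,13}
C ∩ (A ∩ (A ∩ (B ∪ (A ∖ C)))) = {9,11,13}
(B ∪ (A ∖ C)) ∪ (C ∩ (A ∩ (A ∩ (B ∪ (A ∖ C))))) = {4,6,9,10,11,13,14}

{4,6,9,10,11,13,14}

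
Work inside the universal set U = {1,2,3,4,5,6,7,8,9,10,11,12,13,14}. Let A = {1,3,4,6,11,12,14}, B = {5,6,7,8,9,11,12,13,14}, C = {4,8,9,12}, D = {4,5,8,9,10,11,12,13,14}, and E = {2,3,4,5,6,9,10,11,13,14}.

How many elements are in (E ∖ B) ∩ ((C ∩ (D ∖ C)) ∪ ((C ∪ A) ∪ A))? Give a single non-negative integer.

E ∖ B = {2,3,4,10}
D ∖ C = {5,10,11,13,14}
C ∩ (D ∖ C) = {}
C ∪ A = {1,3,4,6,8,9,11,12,14}
(C ∪ A) ∪ A = {1,3,4,6,8,9,11,12,14}
(C ∩ (D ∖ C)) ∪ ((C ∪ A) ∪ A) = {1,3,4,6,8,9,11,12,14}
(E ∖ B) ∩ ((C ∩ (D ∖ C)) ∪ ((C ∪ A) ∪ A)) = {3,4}
|(E ∖ B) ∩ ((C ∩ (D ∖ C)) ∪ ((C ∪ A) ∪ A))| = 2

2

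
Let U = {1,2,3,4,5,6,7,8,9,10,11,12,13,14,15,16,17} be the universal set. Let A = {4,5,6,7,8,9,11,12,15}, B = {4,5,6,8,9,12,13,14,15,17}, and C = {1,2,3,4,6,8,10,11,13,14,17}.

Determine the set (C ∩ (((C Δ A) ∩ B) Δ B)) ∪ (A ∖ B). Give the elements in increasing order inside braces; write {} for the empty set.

{4,6,7,8,11}

C Δ A = {1,2,3,5,7,9,10,12,13,14,15,17}
(C Δ A) ∩ B = {5,9,12,13,14,15,17}
((C Δ A) ∩ B) Δ B = {4,6,8}
C ∩ (((C Δ A) ∩ B) Δ B) = {4,6,8}
A ∖ B = {7,11}
(C ∩ (((C Δ A) ∩ B) Δ B)) ∪ (A ∖ B) = {4,6,7,8,11}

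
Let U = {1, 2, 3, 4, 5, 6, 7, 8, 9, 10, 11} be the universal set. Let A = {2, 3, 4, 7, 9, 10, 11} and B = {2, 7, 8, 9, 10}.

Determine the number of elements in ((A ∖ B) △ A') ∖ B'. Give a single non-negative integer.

A ∖ B = {3, 4, 11}
A' = {1, 5, 6, 8}
(A ∖ B) △ A' = {1, 3, 4, 5, 6, 8, 11}
B' = {1, 3, 4, 5, 6, 11}
((A ∖ B) △ A') ∖ B' = {8}
|((A ∖ B) △ A') ∖ B'| = 1

1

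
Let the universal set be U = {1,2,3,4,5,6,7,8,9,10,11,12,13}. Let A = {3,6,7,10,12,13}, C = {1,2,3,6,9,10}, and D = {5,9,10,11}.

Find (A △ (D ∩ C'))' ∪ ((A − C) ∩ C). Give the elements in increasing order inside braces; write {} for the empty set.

C' = {4,5,7,8,11,12,13}
D ∩ C' = {5,11}
A △ (D ∩ C') = {3,5,6,7,10,11,12,13}
(A △ (D ∩ C'))' = {1,2,4,8,9}
A − C = {7,12,13}
(A − C) ∩ C = {}
(A △ (D ∩ C'))' ∪ ((A − C) ∩ C) = {1,2,4,8,9}

{1,2,4,8,9}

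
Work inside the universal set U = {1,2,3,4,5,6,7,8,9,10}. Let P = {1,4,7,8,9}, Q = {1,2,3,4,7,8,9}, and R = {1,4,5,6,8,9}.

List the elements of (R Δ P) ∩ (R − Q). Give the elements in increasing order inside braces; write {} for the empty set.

{5,6}

R Δ P = {5,6,7}
R − Q = {5,6}
(R Δ P) ∩ (R − Q) = {5,6}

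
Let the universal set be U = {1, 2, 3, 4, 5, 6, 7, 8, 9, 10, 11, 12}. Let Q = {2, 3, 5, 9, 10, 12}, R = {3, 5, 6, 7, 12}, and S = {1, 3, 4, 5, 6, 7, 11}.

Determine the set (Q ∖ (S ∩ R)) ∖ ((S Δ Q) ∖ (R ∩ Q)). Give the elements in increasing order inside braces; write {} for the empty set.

{12}

S ∩ R = {3, 5, 6, 7}
Q ∖ (S ∩ R) = {2, 9, 10, 12}
S Δ Q = {1, 2, 4, 6, 7, 9, 10, 11, 12}
R ∩ Q = {3, 5, 12}
(S Δ Q) ∖ (R ∩ Q) = {1, 2, 4, 6, 7, 9, 10, 11}
(Q ∖ (S ∩ R)) ∖ ((S Δ Q) ∖ (R ∩ Q)) = {12}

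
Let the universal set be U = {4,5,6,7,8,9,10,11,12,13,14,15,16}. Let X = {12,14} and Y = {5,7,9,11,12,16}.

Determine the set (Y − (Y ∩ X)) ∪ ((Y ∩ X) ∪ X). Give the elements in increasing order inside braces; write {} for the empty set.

{5,7,9,11,12,14,16}

Y ∩ X = {12}
Y − (Y ∩ X) = {5,7,9,11,16}
(Y ∩ X) ∪ X = {12,14}
(Y − (Y ∩ X)) ∪ ((Y ∩ X) ∪ X) = {5,7,9,11,12,14,16}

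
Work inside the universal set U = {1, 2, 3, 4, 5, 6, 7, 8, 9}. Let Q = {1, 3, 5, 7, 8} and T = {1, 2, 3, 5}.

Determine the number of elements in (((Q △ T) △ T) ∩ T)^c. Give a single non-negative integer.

Q △ T = {2, 7, 8}
(Q △ T) △ T = {1, 3, 5, 7, 8}
((Q △ T) △ T) ∩ T = {1, 3, 5}
(((Q △ T) △ T) ∩ T)^c = {2, 4, 6, 7, 8, 9}
|(((Q △ T) △ T) ∩ T)^c| = 6

6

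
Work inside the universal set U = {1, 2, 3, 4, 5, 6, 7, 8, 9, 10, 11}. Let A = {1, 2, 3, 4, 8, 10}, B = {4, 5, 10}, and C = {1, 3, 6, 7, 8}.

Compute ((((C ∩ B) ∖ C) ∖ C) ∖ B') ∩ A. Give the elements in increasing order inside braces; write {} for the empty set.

C ∩ B = {}
(C ∩ B) ∖ C = {}
((C ∩ B) ∖ C) ∖ C = {}
B' = {1, 2, 3, 6, 7, 8, 9, 11}
(((C ∩ B) ∖ C) ∖ C) ∖ B' = {}
((((C ∩ B) ∖ C) ∖ C) ∖ B') ∩ A = {}

{}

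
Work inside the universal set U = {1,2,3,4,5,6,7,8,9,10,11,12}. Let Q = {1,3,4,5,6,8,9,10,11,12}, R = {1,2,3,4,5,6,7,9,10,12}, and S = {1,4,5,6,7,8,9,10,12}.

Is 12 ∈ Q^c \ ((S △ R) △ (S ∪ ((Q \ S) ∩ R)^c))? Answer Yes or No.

12 ∈ Q, so 12 ∉ Q^c
12 ∈ S and 12 ∈ R, so 12 ∉ S △ R
12 ∈ Q and 12 ∈ S, so 12 ∉ Q \ S
12 ∉ (Q \ S) and 12 ∈ R, so 12 ∉ (Q \ S) ∩ R
12 ∈ ((Q \ S) ∩ R)^c since 12 ∉ ((Q \ S) ∩ R)
12 ∈ S and 12 ∈ ((Q \ S) ∩ R)^c, so 12 ∈ S ∪ ((Q \ S) ∩ R)^c
12 ∉ (S △ R) and 12 ∈ (S ∪ ((Q \ S) ∩ R)^c), so 12 ∈ (S △ R) △ (S ∪ ((Q \ S) ∩ R)^c)
12 ∉ Q^c and 12 ∈ ((S △ R) △ (S ∪ ((Q \ S) ∩ R)^c)), so 12 ∉ Q^c \ ((S △ R) △ (S ∪ ((Q \ S) ∩ R)^c))

No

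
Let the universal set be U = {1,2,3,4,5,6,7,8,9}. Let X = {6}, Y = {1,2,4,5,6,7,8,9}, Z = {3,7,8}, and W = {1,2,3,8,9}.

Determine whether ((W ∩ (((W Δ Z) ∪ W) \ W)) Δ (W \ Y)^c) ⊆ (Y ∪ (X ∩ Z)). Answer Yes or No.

W Δ Z = {1,2,7,9}
(W Δ Z) ∪ W = {1,2,3,7,8,9}
((W Δ Z) ∪ W) \ W = {7}
W ∩ (((W Δ Z) ∪ W) \ W) = {}
W \ Y = {3}
(W \ Y)^c = {1,2,4,5,6,7,8,9}
(W ∩ (((W Δ Z) ∪ W) \ W)) Δ (W \ Y)^c = {1,2,4,5,6,7,8,9}
X ∩ Z = {}
Y ∪ (X ∩ Z) = {1,2,4,5,6,7,8,9}
Every element of {1,2,4,5,6,7,8,9} is in {1,2,4,5,6,7,8,9}, so (W ∩ (((W Δ Z) ∪ W) \ W)) Δ (W \ Y)^c ⊆ Y ∪ (X ∩ Z).

Yes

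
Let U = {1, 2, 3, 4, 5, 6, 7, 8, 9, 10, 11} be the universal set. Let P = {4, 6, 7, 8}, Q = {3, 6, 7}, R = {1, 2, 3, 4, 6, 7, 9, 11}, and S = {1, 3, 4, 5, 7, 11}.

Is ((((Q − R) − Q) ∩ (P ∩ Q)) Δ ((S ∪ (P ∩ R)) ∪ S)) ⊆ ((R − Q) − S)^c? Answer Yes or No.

Yes

Q − R = {}
(Q − R) − Q = {}
P ∩ Q = {6, 7}
((Q − R) − Q) ∩ (P ∩ Q) = {}
P ∩ R = {4, 6, 7}
S ∪ (P ∩ R) = {1, 3, 4, 5, 6, 7, 11}
(S ∪ (P ∩ R)) ∪ S = {1, 3, 4, 5, 6, 7, 11}
(((Q − R) − Q) ∩ (P ∩ Q)) Δ ((S ∪ (P ∩ R)) ∪ S) = {1, 3, 4, 5, 6, 7, 11}
R − Q = {1, 2, 4, 9, 11}
(R − Q) − S = {2, 9}
((R − Q) − S)^c = {1, 3, 4, 5, 6, 7, 8, 10, 11}
Every element of {1, 3, 4, 5, 6, 7, 11} is in {1, 3, 4, 5, 6, 7, 8, 10, 11}, so (((Q − R) − Q) ∩ (P ∩ Q)) Δ ((S ∪ (P ∩ R)) ∪ S) ⊆ ((R − Q) − S)^c.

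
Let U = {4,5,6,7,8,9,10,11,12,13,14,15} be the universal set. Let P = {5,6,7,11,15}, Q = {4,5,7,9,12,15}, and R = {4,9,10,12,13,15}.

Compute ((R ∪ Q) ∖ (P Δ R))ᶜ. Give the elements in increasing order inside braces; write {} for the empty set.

{4,5,6,7,8,9,10,11,12,13,14}

R ∪ Q = {4,5,7,9,10,12,13,15}
P Δ R = {4,5,6,7,9,10,11,12,13}
(R ∪ Q) ∖ (P Δ R) = {15}
((R ∪ Q) ∖ (P Δ R))ᶜ = {4,5,6,7,8,9,10,11,12,13,14}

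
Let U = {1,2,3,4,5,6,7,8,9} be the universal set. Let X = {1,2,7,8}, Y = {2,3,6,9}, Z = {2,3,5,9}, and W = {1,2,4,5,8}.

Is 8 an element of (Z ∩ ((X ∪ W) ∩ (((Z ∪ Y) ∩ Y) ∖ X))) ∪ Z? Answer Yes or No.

8 ∈ X and 8 ∈ W, so 8 ∈ X ∪ W
8 ∉ Z and 8 ∉ Y, so 8 ∉ Z ∪ Y
8 ∉ (Z ∪ Y) and 8 ∉ Y, so 8 ∉ (Z ∪ Y) ∩ Y
8 ∉ ((Z ∪ Y) ∩ Y) and 8 ∈ X, so 8 ∉ ((Z ∪ Y) ∩ Y) ∖ X
8 ∈ (X ∪ W) and 8 ∉ (((Z ∪ Y) ∩ Y) ∖ X), so 8 ∉ (X ∪ W) ∩ (((Z ∪ Y) ∩ Y) ∖ X)
8 ∉ Z and 8 ∉ ((X ∪ W) ∩ (((Z ∪ Y) ∩ Y) ∖ X)), so 8 ∉ Z ∩ ((X ∪ W) ∩ (((Z ∪ Y) ∩ Y) ∖ X))
8 ∉ (Z ∩ ((X ∪ W) ∩ (((Z ∪ Y) ∩ Y) ∖ X))) and 8 ∉ Z, so 8 ∉ (Z ∩ ((X ∪ W) ∩ (((Z ∪ Y) ∩ Y) ∖ X))) ∪ Z

No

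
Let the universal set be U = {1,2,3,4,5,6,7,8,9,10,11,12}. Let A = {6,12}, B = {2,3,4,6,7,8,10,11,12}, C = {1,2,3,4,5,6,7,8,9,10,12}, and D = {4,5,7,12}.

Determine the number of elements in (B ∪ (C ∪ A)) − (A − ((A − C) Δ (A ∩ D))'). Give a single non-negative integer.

11

C ∪ A = {1,2,3,4,5,6,7,8,9,10,12}
B ∪ (C ∪ A) = {1,2,3,4,5,6,7,8,9,10,11,12}
A − C = {}
A ∩ D = {12}
(A − C) Δ (A ∩ D) = {12}
((A − C) Δ (A ∩ D))' = {1,2,3,4,5,6,7,8,9,10,11}
A − ((A − C) Δ (A ∩ D))' = {12}
(B ∪ (C ∪ A)) − (A − ((A − C) Δ (A ∩ D))') = {1,2,3,4,5,6,7,8,9,10,11}
|(B ∪ (C ∪ A)) − (A − ((A − C) Δ (A ∩ D))')| = 11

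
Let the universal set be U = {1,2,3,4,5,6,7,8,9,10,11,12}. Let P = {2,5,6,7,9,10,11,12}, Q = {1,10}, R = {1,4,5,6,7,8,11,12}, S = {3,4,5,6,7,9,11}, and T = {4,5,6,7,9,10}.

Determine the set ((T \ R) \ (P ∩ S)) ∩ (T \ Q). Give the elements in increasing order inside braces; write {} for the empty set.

T \ R = {9,10}
P ∩ S = {5,6,7,9,11}
(T \ R) \ (P ∩ S) = {10}
T \ Q = {4,5,6,7,9}
((T \ R) \ (P ∩ S)) ∩ (T \ Q) = {}

{}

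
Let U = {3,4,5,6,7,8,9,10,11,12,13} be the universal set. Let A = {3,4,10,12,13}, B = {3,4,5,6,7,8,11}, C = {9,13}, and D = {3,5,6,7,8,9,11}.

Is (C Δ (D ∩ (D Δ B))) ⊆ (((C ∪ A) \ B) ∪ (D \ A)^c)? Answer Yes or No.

Yes

D Δ B = {4,9}
D ∩ (D Δ B) = {9}
C Δ (D ∩ (D Δ B)) = {13}
C ∪ A = {3,4,9,10,12,13}
(C ∪ A) \ B = {9,10,12,13}
D \ A = {5,6,7,8,9,11}
(D \ A)^c = {3,4,10,12,13}
((C ∪ A) \ B) ∪ (D \ A)^c = {3,4,9,10,12,13}
Every element of {13} is in {3,4,9,10,12,13}, so C Δ (D ∩ (D Δ B)) ⊆ ((C ∪ A) \ B) ∪ (D \ A)^c.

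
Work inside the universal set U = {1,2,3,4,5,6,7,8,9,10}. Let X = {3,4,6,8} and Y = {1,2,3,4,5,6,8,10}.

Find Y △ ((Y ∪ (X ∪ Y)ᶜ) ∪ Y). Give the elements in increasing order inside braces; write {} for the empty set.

X ∪ Y = {1,2,3,4,5,6,8,10}
(X ∪ Y)ᶜ = {7,9}
Y ∪ (X ∪ Y)ᶜ = {1,2,3,4,5,6,7,8,9,10}
(Y ∪ (X ∪ Y)ᶜ) ∪ Y = {1,2,3,4,5,6,7,8,9,10}
Y △ ((Y ∪ (X ∪ Y)ᶜ) ∪ Y) = {7,9}

{7,9}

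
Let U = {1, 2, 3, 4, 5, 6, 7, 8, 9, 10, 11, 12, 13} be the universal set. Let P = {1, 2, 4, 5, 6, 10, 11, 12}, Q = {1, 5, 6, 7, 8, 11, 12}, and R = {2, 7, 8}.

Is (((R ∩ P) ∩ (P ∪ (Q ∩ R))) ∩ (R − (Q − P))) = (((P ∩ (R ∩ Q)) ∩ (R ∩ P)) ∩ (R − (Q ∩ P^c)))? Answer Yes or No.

No

R ∩ P = {2}
Q ∩ R = {7, 8}
P ∪ (Q ∩ R) = {1, 2, 4, 5, 6, 7, 8, 10, 11, 12}
(R ∩ P) ∩ (P ∪ (Q ∩ R)) = {2}
Q − P = {7, 8}
R − (Q − P) = {2}
((R ∩ P) ∩ (P ∪ (Q ∩ R))) ∩ (R − (Q − P)) = {2}
R ∩ Q = {7, 8}
P ∩ (R ∩ Q) = {}
(P ∩ (R ∩ Q)) ∩ (R ∩ P) = {}
P^c = {3, 7, 8, 9, 13}
Q ∩ P^c = {7, 8}
R − (Q ∩ P^c) = {2}
((P ∩ (R ∩ Q)) ∩ (R ∩ P)) ∩ (R − (Q ∩ P^c)) = {}
2 ∈ ((R ∩ P) ∩ (P ∪ (Q ∩ R))) ∩ (R − (Q − P)) but 2 ∉ ((P ∩ (R ∩ Q)) ∩ (R ∩ P)) ∩ (R − (Q ∩ P^c)), so they differ.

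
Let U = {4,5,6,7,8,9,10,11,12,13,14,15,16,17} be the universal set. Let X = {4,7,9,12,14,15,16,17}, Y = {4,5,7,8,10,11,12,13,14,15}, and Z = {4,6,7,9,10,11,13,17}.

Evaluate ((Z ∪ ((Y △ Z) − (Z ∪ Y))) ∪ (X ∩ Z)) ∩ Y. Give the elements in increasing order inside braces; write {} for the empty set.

{4,7,10,11,13}

Y △ Z = {5,6,8,9,12,14,15,17}
Z ∪ Y = {4,5,6,7,8,9,10,11,12,13,14,15,17}
(Y △ Z) − (Z ∪ Y) = {}
Z ∪ ((Y △ Z) − (Z ∪ Y)) = {4,6,7,9,10,11,13,17}
X ∩ Z = {4,7,9,17}
(Z ∪ ((Y △ Z) − (Z ∪ Y))) ∪ (X ∩ Z) = {4,6,7,9,10,11,13,17}
((Z ∪ ((Y △ Z) − (Z ∪ Y))) ∪ (X ∩ Z)) ∩ Y = {4,7,10,11,13}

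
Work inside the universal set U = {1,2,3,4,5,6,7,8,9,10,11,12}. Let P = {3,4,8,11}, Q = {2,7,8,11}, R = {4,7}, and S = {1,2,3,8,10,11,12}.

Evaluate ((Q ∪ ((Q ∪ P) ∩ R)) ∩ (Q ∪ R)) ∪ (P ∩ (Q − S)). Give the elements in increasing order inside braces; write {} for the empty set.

Q ∪ P = {2,3,4,7,8,11}
(Q ∪ P) ∩ R = {4,7}
Q ∪ ((Q ∪ P) ∩ R) = {2,4,7,8,11}
Q ∪ R = {2,4,7,8,11}
(Q ∪ ((Q ∪ P) ∩ R)) ∩ (Q ∪ R) = {2,4,7,8,11}
Q − S = {7}
P ∩ (Q − S) = {}
((Q ∪ ((Q ∪ P) ∩ R)) ∩ (Q ∪ R)) ∪ (P ∩ (Q − S)) = {2,4,7,8,11}

{2,4,7,8,11}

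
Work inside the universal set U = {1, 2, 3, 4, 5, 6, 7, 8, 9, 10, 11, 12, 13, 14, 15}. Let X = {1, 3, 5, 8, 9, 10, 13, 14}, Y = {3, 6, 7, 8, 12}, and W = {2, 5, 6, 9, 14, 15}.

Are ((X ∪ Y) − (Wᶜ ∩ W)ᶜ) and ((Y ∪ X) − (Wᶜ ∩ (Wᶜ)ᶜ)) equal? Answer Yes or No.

X ∪ Y = {1, 3, 5, 6, 7, 8, 9, 10, 12, 13, 14}
Wᶜ = {1, 3, 4, 7, 8, 10, 11, 12, 13}
Wᶜ ∩ W = {}
(Wᶜ ∩ W)ᶜ = {1, 2, 3, 4, 5, 6, 7, 8, 9, 10, 11, 12, 13, 14, 15}
(X ∪ Y) − (Wᶜ ∩ W)ᶜ = {}
Y ∪ X = {1, 3, 5, 6, 7, 8, 9, 10, 12, 13, 14}
(Wᶜ)ᶜ = {2, 5, 6, 9, 14, 15}
Wᶜ ∩ (Wᶜ)ᶜ = {}
(Y ∪ X) − (Wᶜ ∩ (Wᶜ)ᶜ) = {1, 3, 5, 6, 7, 8, 9, 10, 12, 13, 14}
1 ∈ (Y ∪ X) − (Wᶜ ∩ (Wᶜ)ᶜ) but 1 ∉ (X ∪ Y) − (Wᶜ ∩ W)ᶜ, so they differ.

No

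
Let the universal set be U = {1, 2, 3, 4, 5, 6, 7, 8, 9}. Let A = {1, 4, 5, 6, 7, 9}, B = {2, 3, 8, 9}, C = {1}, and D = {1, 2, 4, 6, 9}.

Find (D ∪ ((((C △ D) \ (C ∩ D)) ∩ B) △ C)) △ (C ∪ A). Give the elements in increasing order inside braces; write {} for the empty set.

C △ D = {2, 4, 6, 9}
C ∩ D = {1}
(C △ D) \ (C ∩ D) = {2, 4, 6, 9}
((C △ D) \ (C ∩ D)) ∩ B = {2, 9}
(((C △ D) \ (C ∩ D)) ∩ B) △ C = {1, 2, 9}
D ∪ ((((C △ D) \ (C ∩ D)) ∩ B) △ C) = {1, 2, 4, 6, 9}
C ∪ A = {1, 4, 5, 6, 7, 9}
(D ∪ ((((C △ D) \ (C ∩ D)) ∩ B) △ C)) △ (C ∪ A) = {2, 5, 7}

{2, 5, 7}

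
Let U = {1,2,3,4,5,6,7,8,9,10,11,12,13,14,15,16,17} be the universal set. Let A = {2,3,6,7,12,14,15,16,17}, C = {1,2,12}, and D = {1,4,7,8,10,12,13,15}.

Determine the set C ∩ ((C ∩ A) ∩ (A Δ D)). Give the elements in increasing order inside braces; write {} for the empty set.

{2}

C ∩ A = {2,12}
A Δ D = {1,2,3,4,6,8,10,13,14,16,17}
(C ∩ A) ∩ (A Δ D) = {2}
C ∩ ((C ∩ A) ∩ (A Δ D)) = {2}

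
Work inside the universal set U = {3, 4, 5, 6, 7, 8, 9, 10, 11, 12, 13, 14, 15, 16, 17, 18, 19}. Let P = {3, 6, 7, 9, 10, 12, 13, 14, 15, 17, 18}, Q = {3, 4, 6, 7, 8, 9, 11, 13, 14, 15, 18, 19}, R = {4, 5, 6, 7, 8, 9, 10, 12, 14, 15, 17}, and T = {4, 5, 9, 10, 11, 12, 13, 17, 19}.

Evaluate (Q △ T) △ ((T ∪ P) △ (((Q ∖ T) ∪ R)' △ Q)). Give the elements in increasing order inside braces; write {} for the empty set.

Q △ T = {3, 5, 6, 7, 8, 10, 12, 14, 15, 17, 18}
T ∪ P = {3, 4, 5, 6, 7, 9, 10, 11, 12, 13, 14, 15, 17, 18, 19}
Q ∖ T = {3, 6, 7, 8, 14, 15, 18}
(Q ∖ T) ∪ R = {3, 4, 5, 6, 7, 8, 9, 10, 12, 14, 15, 17, 18}
((Q ∖ T) ∪ R)' = {11, 13, 16, 19}
((Q ∖ T) ∪ R)' △ Q = {3, 4, 6, 7, 8, 9, 14, 15, 16, 18}
(T ∪ P) △ (((Q ∖ T) ∪ R)' △ Q) = {5, 8, 10, 11, 12, 13, 16, 17, 19}
(Q △ T) △ ((T ∪ P) △ (((Q ∖ T) ∪ R)' △ Q)) = {3, 6, 7, 11, 13, 14, 15, 16, 18, 19}

{3, 6, 7, 11, 13, 14, 15, 16, 18, 19}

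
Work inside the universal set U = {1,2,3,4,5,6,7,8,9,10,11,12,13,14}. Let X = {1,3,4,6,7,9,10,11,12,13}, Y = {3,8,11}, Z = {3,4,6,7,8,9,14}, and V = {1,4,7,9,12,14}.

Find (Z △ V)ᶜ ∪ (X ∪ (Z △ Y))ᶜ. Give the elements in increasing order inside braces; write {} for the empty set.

Z △ V = {1,3,6,8,12}
(Z △ V)ᶜ = {2,4,5,7,9,10,11,13,14}
Z △ Y = {4,6,7,9,11,14}
X ∪ (Z △ Y) = {1,3,4,6,7,9,10,11,12,13,14}
(X ∪ (Z △ Y))ᶜ = {2,5,8}
(Z △ V)ᶜ ∪ (X ∪ (Z △ Y))ᶜ = {2,4,5,7,8,9,10,11,13,14}

{2,4,5,7,8,9,10,11,13,14}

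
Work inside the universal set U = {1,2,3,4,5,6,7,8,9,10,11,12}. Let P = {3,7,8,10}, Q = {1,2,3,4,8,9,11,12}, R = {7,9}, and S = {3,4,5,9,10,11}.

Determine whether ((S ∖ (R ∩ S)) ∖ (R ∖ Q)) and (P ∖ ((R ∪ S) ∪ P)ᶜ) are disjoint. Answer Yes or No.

R ∩ S = {9}
S ∖ (R ∩ S) = {3,4,5,10,11}
R ∖ Q = {7}
(S ∖ (R ∩ S)) ∖ (R ∖ Q) = {3,4,5,10,11}
R ∪ S = {3,4,5,7,9,10,11}
(R ∪ S) ∪ P = {3,4,5,7,8,9,10,11}
((R ∪ S) ∪ P)ᶜ = {1,2,6,12}
P ∖ ((R ∪ S) ∪ P)ᶜ = {3,7,8,10}
3 lies in both, so they are not disjoint.

No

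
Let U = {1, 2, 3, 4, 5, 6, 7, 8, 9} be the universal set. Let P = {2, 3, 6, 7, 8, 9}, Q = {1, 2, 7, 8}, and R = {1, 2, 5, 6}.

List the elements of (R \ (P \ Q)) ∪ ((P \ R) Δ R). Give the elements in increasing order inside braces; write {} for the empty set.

P \ Q = {3, 6, 9}
R \ (P \ Q) = {1, 2, 5}
P \ R = {3, 7, 8, 9}
(P \ R) Δ R = {1, 2, 3, 5, 6, 7, 8, 9}
(R \ (P \ Q)) ∪ ((P \ R) Δ R) = {1, 2, 3, 5, 6, 7, 8, 9}

{1, 2, 3, 5, 6, 7, 8, 9}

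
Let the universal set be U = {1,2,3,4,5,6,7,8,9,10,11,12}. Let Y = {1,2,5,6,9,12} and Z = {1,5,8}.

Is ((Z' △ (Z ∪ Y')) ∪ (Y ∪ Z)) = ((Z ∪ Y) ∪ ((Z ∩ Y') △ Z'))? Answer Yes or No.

No

Z' = {2,3,4,6,7,9,10,11,12}
Y' = {3,4,7,8,10,11}
Z ∪ Y' = {1,3,4,5,7,8,10,11}
Z' △ (Z ∪ Y') = {1,2,5,6,8,9,12}
Y ∪ Z = {1,2,5,6,8,9,12}
(Z' △ (Z ∪ Y')) ∪ (Y ∪ Z) = {1,2,5,6,8,9,12}
Z ∪ Y = {1,2,5,6,8,9,12}
Z ∩ Y' = {8}
(Z ∩ Y') △ Z' = {2,3,4,6,7,8,9,10,11,12}
(Z ∪ Y) ∪ ((Z ∩ Y') △ Z') = {1,2,3,4,5,6,7,8,9,10,11,12}
3 ∈ (Z ∪ Y) ∪ ((Z ∩ Y') △ Z') but 3 ∉ (Z' △ (Z ∪ Y')) ∪ (Y ∪ Z), so they differ.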